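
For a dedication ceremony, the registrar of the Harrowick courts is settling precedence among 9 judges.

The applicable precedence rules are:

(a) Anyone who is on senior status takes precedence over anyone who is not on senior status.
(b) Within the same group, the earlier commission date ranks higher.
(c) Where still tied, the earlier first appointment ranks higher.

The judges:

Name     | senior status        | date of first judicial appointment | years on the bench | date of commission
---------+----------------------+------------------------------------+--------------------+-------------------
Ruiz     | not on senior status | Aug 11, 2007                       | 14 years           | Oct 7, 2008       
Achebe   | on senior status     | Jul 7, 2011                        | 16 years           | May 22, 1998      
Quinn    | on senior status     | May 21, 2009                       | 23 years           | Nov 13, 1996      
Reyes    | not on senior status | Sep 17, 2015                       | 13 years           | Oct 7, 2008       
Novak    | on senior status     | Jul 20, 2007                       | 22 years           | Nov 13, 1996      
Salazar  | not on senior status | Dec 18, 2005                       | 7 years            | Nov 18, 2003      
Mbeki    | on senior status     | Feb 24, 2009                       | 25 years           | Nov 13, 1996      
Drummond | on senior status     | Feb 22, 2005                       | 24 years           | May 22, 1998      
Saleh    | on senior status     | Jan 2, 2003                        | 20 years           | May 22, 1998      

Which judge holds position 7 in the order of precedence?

Salazar

By the first rule: Novak, Mbeki, Quinn, Saleh, Drummond and Achebe (each on senior status); then Salazar, Ruiz and Reyes (each not on senior status).
Among Novak, Mbeki, Quinn, Saleh, Drummond and Achebe, by date of commission (earlier first): Novak, Mbeki and Quinn (Nov 13, 1996) before Saleh, Drummond and Achebe (May 22, 1998).
Among Novak, Mbeki and Quinn, by date of first judicial appointment (earlier first): Novak (Jul 20, 2007) before Mbeki (Feb 24, 2009) before Quinn (May 21, 2009).
Among Saleh, Drummond and Achebe, by date of first judicial appointment (earlier first): Saleh (Jan 2, 2003) before Drummond (Feb 22, 2005) before Achebe (Jul 7, 2011).
Among Salazar, Ruiz and Reyes, by date of commission (earlier first): Salazar (Nov 18, 2003) before Ruiz and Reyes (Oct 7, 2008).
Among Ruiz and Reyes, by date of first judicial appointment (earlier first): Ruiz (Aug 11, 2007) before Reyes (Sep 17, 2015).
Order: Novak, Mbeki, Quinn, Saleh, Drummond, Achebe, Salazar, Ruiz, Reyes.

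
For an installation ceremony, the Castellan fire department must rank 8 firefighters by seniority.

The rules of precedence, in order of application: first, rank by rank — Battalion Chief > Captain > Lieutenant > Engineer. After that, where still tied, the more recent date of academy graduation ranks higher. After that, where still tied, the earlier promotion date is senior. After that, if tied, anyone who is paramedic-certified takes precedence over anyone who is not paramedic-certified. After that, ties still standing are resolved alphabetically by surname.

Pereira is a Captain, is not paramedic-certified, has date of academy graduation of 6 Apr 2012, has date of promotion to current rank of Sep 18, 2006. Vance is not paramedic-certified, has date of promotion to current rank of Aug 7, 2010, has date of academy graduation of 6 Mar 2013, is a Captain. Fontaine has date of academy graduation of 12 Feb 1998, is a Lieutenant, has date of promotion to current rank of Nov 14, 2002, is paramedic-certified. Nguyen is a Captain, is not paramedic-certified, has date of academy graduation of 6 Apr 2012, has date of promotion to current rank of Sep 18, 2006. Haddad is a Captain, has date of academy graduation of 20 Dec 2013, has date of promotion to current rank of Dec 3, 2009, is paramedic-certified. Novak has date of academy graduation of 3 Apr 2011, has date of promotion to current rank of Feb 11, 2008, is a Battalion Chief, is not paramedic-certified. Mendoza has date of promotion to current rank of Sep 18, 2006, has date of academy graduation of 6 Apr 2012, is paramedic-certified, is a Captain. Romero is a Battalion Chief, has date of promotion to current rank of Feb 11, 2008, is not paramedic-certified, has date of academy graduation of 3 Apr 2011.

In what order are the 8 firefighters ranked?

Novak, Romero, Haddad, Vance, Mendoza, Nguyen, Pereira, Fontaine

By rank: Novak and Romero (Battalion Chief); then Haddad, Vance, Mendoza, Nguyen and Pereira (Captain); then Fontaine (Lieutenant).
Novak and Romero both have date of academy graduation 3 Apr 2011, so the next rule applies.
Novak and Romero both have date of promotion to current rank Feb 11, 2008, so the next rule applies.
Novak and Romero are each not paramedic-certified, so the next rule applies.
Among Novak and Romero, alphabetically by surname: Novak before Romero.
Among Haddad, Vance, Mendoza, Nguyen and Pereira, by date of academy graduation (later first): Haddad (20 Dec 2013) before Vance (6 Mar 2013) before Mendoza, Nguyen and Pereira (6 Apr 2012).
Mendoza, Nguyen and Pereira all have date of promotion to current rank Sep 18, 2006, so the next rule applies.
Among Mendoza, Nguyen and Pereira, paramedic-certified before not paramedic-certified: Mendoza (paramedic-certified) before Nguyen and Pereira (not paramedic-certified).
Among Nguyen and Pereira, alphabetically by surname: Nguyen before Pereira.
Full order: Novak, Romero, Haddad, Vance, Mendoza, Nguyen, Pereira, Fontaine.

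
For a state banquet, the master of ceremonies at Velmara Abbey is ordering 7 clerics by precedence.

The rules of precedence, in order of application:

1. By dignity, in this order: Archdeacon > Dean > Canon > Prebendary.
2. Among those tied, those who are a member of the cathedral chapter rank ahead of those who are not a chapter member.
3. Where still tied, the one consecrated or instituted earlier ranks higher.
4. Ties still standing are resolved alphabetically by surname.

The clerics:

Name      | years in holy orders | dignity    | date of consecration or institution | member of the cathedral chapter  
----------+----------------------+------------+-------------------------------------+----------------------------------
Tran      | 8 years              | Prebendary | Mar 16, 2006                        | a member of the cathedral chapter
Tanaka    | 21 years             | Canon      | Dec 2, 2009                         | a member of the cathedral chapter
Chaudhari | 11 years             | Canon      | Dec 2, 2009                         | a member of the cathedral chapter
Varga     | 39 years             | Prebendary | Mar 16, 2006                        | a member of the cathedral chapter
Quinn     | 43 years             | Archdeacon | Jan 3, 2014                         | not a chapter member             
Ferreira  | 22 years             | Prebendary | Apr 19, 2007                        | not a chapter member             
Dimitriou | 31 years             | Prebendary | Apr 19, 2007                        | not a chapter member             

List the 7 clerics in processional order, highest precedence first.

Quinn, Chaudhari, Tanaka, Tran, Varga, Dimitriou, Ferreira

By dignity: Quinn (Archdeacon); then Chaudhari and Tanaka (Canon); then Tran, Varga, Dimitriou and Ferreira (Prebendary).
Chaudhari and Tanaka are each a member of the cathedral chapter, so the next rule applies.
Chaudhari and Tanaka both have date of consecration or institution Dec 2, 2009, so the next rule applies.
Among Chaudhari and Tanaka, alphabetically by surname: Chaudhari before Tanaka.
Among Tran, Varga, Dimitriou and Ferreira, a member of the cathedral chapter before not a chapter member: Tran and Varga (a member of the cathedral chapter) before Dimitriou and Ferreira (not a chapter member).
Tran and Varga both have date of consecration or institution Mar 16, 2006, so the next rule applies.
Among Tran and Varga, alphabetically by surname: Tran before Varga.
Dimitriou and Ferreira both have date of consecration or institution Apr 19, 2007, so the next rule applies.
Among Dimitriou and Ferreira, alphabetically by surname: Dimitriou before Ferreira.
Full order: Quinn, Chaudhari, Tanaka, Tran, Varga, Dimitriou, Ferreira.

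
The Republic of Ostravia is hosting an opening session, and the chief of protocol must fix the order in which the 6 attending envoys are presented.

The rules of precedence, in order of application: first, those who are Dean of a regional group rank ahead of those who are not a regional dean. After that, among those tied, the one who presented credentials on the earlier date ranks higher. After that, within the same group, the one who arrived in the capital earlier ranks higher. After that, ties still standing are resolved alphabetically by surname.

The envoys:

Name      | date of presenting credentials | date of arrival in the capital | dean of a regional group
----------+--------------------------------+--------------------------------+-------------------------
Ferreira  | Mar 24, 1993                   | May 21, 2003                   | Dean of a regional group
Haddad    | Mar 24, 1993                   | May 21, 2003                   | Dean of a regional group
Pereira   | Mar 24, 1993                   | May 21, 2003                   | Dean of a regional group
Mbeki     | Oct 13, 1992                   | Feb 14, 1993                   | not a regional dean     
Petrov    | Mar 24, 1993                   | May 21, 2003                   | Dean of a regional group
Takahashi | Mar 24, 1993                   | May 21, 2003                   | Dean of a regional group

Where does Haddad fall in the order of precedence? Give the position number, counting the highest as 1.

By the first rule: Ferreira, Haddad, Pereira, Petrov and Takahashi (each Dean of a regional group); then Mbeki (not a regional dean).
Ferreira, Haddad, Pereira, Petrov and Takahashi all have date of presenting credentials Mar 24, 1993, so the next rule applies.
Ferreira, Haddad, Pereira, Petrov and Takahashi all have date of arrival in the capital May 21, 2003, so the next rule applies.
Among Ferreira, Haddad, Pereira, Petrov and Takahashi, alphabetically by surname: Ferreira before Haddad before Pereira before Petrov before Takahashi.
Order: Ferreira, Haddad, Pereira, Petrov, Takahashi, Mbeki. So position 2.

2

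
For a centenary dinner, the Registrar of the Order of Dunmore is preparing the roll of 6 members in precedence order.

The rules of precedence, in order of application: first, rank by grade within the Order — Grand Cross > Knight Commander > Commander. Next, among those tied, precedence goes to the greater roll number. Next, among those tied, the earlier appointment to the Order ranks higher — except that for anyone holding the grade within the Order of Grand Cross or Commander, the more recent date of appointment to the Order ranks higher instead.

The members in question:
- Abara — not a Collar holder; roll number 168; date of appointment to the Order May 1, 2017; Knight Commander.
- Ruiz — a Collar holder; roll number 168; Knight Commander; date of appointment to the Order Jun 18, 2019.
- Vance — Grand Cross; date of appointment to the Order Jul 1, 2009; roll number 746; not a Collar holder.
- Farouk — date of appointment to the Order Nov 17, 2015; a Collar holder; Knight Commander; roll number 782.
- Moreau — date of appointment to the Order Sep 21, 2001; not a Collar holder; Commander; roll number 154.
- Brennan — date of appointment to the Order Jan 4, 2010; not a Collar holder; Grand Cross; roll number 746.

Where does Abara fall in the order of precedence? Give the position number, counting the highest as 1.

By grade within the Order: Brennan and Vance (Grand Cross); then Farouk, Abara and Ruiz (Knight Commander); then Moreau (Commander).
Brennan and Vance both have roll number 746, so the next rule applies.
Among Brennan and Vance, by date of appointment to the Order (later first) (reversed rule for this group): Brennan (Jan 4, 2010) before Vance (Jul 1, 2009).
Among Farouk, Abara and Ruiz, by roll number (higher first): Farouk (782) before Abara and Ruiz (168).
Among Abara and Ruiz, by date of appointment to the Order (earlier first): Abara (May 1, 2017) before Ruiz (Jun 18, 2019).
Order: Brennan, Vance, Farouk, Abara, Ruiz, Moreau. So position 4.

4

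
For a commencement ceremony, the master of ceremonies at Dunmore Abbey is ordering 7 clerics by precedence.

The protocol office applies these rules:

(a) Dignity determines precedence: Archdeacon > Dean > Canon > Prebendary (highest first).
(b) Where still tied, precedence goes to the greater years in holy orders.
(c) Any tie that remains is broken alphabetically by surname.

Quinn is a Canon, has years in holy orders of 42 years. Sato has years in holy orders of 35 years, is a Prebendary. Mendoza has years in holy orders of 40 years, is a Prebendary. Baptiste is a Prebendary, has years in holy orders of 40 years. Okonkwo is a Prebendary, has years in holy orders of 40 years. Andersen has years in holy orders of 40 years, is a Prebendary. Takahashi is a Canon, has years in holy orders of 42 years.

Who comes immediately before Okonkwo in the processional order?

By dignity: Quinn and Takahashi (Canon); then Andersen, Baptiste, Mendoza, Okonkwo and Sato (Prebendary).
Quinn and Takahashi both have years in holy orders 42 years, so the next rule applies.
Among Quinn and Takahashi, alphabetically by surname: Quinn before Takahashi.
Among Andersen, Baptiste, Mendoza, Okonkwo and Sato, by years in holy orders (higher first): Andersen, Baptiste, Mendoza and Okonkwo (40 years) before Sato (35 years).
Among Andersen, Baptiste, Mendoza and Okonkwo, alphabetically by surname: Andersen before Baptiste before Mendoza before Okonkwo.
Order: Quinn, Takahashi, Andersen, Baptiste, Mendoza, Okonkwo, Sato.

Mendoza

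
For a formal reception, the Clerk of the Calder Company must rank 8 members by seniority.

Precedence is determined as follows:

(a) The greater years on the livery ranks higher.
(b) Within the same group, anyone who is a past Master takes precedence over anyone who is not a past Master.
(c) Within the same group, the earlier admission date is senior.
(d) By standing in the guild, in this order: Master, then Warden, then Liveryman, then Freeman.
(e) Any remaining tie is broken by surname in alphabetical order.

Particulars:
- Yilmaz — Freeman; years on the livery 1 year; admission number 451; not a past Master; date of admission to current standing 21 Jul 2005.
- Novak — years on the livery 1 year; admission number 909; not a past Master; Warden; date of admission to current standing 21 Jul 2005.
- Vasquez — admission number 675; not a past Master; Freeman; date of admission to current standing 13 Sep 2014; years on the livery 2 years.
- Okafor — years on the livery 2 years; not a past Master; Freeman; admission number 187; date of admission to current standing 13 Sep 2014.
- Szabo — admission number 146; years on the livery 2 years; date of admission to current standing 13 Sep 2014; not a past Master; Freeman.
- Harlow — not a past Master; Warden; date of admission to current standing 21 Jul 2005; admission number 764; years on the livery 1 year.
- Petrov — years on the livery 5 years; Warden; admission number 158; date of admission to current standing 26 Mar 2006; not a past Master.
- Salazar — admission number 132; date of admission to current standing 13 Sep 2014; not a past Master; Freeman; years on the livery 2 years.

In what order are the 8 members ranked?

Petrov, Okafor, Salazar, Szabo, Vasquez, Harlow, Novak, Yilmaz

By years on the livery (higher first): Petrov (5 years); then Okafor, Salazar, Szabo and Vasquez (each 2 years); then Harlow, Novak and Yilmaz (each 1 year).
Okafor, Salazar, Szabo and Vasquez are each not a past Master, so the next rule applies.
Okafor, Salazar, Szabo and Vasquez all have date of admission to current standing 13 Sep 2014, so the next rule applies.
Okafor, Salazar, Szabo and Vasquez are each Freeman, so the next rule applies.
Among Okafor, Salazar, Szabo and Vasquez, alphabetically by surname: Okafor before Salazar before Szabo before Vasquez.
Harlow, Novak and Yilmaz are each not a past Master, so the next rule applies.
Harlow, Novak and Yilmaz all have date of admission to current standing 21 Jul 2005, so the next rule applies.
Among Harlow, Novak and Yilmaz, by standing in the guild: Harlow and Novak (Warden) before Yilmaz (Freeman).
Among Harlow and Novak, alphabetically by surname: Harlow before Novak.
Full order: Petrov, Okafor, Salazar, Szabo, Vasquez, Harlow, Novak, Yilmaz.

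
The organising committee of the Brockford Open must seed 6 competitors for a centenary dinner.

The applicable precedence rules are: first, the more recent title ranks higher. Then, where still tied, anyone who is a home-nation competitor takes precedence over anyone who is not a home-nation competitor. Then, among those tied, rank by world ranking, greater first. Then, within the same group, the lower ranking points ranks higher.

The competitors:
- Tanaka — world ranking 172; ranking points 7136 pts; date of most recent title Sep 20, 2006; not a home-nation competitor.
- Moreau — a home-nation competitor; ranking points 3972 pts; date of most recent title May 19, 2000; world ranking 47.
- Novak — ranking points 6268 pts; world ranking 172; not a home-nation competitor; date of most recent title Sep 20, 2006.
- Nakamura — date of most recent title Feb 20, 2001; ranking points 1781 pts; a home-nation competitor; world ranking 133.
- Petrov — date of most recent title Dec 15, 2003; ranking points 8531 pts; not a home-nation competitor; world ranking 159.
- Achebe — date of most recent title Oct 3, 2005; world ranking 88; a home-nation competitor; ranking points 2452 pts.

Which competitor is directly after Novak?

Tanaka

By date of most recent title (later first): Novak and Tanaka (both Sep 20, 2006); then Achebe (Oct 3, 2005); then Petrov (Dec 15, 2003); then Nakamura (Feb 20, 2001); then Moreau (May 19, 2000).
Novak and Tanaka are each not a home-nation competitor, so the next rule applies.
Novak and Tanaka both have world ranking 172, so the next rule applies.
Among Novak and Tanaka, by ranking points (lower first): Novak (6268 pts) before Tanaka (7136 pts).
Order: Novak, Tanaka, Achebe, Petrov, Nakamura, Moreau.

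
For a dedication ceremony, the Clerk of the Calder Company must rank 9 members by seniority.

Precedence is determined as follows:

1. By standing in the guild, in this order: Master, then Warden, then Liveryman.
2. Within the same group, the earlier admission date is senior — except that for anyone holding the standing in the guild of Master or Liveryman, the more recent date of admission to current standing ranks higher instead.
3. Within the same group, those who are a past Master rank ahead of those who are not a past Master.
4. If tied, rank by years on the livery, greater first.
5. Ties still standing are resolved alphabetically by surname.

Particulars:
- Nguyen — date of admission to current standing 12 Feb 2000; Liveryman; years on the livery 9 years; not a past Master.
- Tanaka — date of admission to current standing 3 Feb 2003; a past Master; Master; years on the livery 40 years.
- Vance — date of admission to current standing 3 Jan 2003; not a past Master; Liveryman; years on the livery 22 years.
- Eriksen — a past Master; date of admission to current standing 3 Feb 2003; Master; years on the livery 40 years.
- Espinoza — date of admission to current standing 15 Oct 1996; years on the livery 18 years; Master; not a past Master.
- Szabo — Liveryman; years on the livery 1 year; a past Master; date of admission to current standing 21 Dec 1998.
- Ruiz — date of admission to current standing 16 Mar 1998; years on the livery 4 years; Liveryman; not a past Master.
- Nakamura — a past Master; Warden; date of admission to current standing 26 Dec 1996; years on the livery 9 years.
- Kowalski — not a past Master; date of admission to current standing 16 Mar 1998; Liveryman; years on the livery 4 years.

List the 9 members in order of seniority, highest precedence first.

Eriksen, Tanaka, Espinoza, Nakamura, Vance, Nguyen, Szabo, Kowalski, Ruiz

By standing in the guild: Eriksen, Tanaka and Espinoza (Master); then Nakamura (Warden); then Vance, Nguyen, Szabo, Kowalski and Ruiz (Liveryman).
Among Eriksen, Tanaka and Espinoza, by date of admission to current standing (later first) (reversed rule for this group): Eriksen and Tanaka (3 Feb 2003) before Espinoza (15 Oct 1996).
Eriksen and Tanaka are each a past Master, so the next rule applies.
Eriksen and Tanaka both have years on the livery 40 years, so the next rule applies.
Among Eriksen and Tanaka, alphabetically by surname: Eriksen before Tanaka.
Among Vance, Nguyen, Szabo, Kowalski and Ruiz, by date of admission to current standing (later first) (reversed rule for this group): Vance (3 Jan 2003) before Nguyen (12 Feb 2000) before Szabo (21 Dec 1998) before Kowalski and Ruiz (16 Mar 1998).
Kowalski and Ruiz are each not a past Master, so the next rule applies.
Kowalski and Ruiz both have years on the livery 4 years, so the next rule applies.
Among Kowalski and Ruiz, alphabetically by surname: Kowalski before Ruiz.
Full order: Eriksen, Tanaka, Espinoza, Nakamura, Vance, Nguyen, Szabo, Kowalski, Ruiz.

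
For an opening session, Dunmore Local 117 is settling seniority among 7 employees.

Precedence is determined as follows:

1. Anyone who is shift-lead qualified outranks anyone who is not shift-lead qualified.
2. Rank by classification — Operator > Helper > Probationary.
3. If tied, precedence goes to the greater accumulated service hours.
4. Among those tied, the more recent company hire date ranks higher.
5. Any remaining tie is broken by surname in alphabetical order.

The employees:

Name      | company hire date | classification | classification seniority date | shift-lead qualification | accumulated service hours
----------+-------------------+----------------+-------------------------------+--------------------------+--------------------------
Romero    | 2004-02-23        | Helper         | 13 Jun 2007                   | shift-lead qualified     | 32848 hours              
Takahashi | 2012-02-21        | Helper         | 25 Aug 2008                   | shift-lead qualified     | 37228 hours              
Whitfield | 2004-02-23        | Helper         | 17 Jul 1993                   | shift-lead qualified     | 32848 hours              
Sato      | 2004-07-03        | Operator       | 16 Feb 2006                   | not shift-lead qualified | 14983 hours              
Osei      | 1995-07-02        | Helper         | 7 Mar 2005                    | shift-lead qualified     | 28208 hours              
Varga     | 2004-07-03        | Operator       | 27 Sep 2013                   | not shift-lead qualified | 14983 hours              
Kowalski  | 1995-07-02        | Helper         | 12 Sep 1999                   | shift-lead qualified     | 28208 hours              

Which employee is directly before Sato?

By the first rule: Takahashi, Romero, Whitfield, Kowalski and Osei (each shift-lead qualified); then Sato and Varga (both not shift-lead qualified).
Takahashi, Romero, Whitfield, Kowalski and Osei are each Helper, so the next rule applies.
Among Takahashi, Romero, Whitfield, Kowalski and Osei, by accumulated service hours (higher first): Takahashi (37228 hours) before Romero and Whitfield (32848 hours) before Kowalski and Osei (28208 hours).
Romero and Whitfield both have company hire date 2004-02-23, so the next rule applies.
Among Romero and Whitfield, alphabetically by surname: Romero before Whitfield.
Kowalski and Osei both have company hire date 1995-07-02, so the next rule applies.
Among Kowalski and Osei, alphabetically by surname: Kowalski before Osei.
Sato and Varga are each Operator, so the next rule applies.
Sato and Varga both have accumulated service hours 14983 hours, so the next rule applies.
Sato and Varga both have company hire date 2004-07-03, so the next rule applies.
Among Sato and Varga, alphabetically by surname: Sato before Varga.
Order: Takahashi, Romero, Whitfield, Kowalski, Osei, Sato, Varga.

Osei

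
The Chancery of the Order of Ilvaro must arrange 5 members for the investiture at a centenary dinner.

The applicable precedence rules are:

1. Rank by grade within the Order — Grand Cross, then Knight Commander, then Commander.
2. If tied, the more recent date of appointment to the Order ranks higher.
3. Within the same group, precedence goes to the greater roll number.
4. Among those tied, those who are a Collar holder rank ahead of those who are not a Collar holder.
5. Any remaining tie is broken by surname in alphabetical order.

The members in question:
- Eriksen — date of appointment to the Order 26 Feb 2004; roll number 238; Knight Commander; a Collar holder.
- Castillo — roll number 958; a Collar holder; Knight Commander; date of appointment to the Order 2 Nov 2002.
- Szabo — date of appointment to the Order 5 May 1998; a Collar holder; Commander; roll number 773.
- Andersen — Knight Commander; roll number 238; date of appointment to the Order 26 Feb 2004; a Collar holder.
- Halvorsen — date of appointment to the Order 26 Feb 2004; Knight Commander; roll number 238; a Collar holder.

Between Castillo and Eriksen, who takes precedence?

Eriksen

By grade within the Order: Andersen, Eriksen, Halvorsen and Castillo (Knight Commander); then Szabo (Commander).
Among Andersen, Eriksen, Halvorsen and Castillo, by date of appointment to the Order (later first): Andersen, Eriksen and Halvorsen (26 Feb 2004) before Castillo (2 Nov 2002).
Andersen, Eriksen and Halvorsen all have roll number 238, so the next rule applies.
Andersen, Eriksen and Halvorsen are each a Collar holder, so the next rule applies.
Among Andersen, Eriksen and Halvorsen, alphabetically by surname: Andersen before Eriksen before Halvorsen.
So Eriksen takes precedence.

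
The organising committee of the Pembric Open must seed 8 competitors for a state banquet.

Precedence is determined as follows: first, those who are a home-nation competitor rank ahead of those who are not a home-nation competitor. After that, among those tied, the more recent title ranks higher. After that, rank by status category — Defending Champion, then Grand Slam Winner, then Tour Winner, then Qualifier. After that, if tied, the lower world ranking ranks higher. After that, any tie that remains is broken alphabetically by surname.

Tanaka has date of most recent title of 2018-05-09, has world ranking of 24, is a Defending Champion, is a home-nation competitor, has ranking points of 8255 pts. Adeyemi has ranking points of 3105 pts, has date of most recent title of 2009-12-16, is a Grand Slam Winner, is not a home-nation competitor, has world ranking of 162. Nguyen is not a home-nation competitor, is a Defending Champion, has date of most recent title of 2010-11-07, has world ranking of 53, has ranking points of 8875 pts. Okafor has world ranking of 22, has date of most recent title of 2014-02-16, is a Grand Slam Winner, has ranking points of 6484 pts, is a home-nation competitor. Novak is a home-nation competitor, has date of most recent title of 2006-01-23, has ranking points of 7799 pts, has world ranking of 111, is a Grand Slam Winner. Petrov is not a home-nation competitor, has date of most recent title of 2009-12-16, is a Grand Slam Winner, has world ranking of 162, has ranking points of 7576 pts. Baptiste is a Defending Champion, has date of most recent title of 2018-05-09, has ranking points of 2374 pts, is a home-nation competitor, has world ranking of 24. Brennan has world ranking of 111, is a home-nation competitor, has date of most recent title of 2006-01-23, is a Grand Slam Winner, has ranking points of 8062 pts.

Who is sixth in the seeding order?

Nguyen

By the first rule: Baptiste, Tanaka, Okafor, Brennan and Novak (each a home-nation competitor); then Nguyen, Adeyemi and Petrov (each not a home-nation competitor).
Among Baptiste, Tanaka, Okafor, Brennan and Novak, by date of most recent title (later first): Baptiste and Tanaka (2018-05-09) before Okafor (2014-02-16) before Brennan and Novak (2006-01-23).
Baptiste and Tanaka are each Defending Champion, so the next rule applies.
Baptiste and Tanaka both have world ranking 24, so the next rule applies.
Among Baptiste and Tanaka, alphabetically by surname: Baptiste before Tanaka.
Brennan and Novak are each Grand Slam Winner, so the next rule applies.
Brennan and Novak both have world ranking 111, so the next rule applies.
Among Brennan and Novak, alphabetically by surname: Brennan before Novak.
Among Nguyen, Adeyemi and Petrov, by date of most recent title (later first): Nguyen (2010-11-07) before Adeyemi and Petrov (2009-12-16).
Adeyemi and Petrov are each Grand Slam Winner, so the next rule applies.
Adeyemi and Petrov both have world ranking 162, so the next rule applies.
Among Adeyemi and Petrov, alphabetically by surname: Adeyemi before Petrov.
Order: Baptiste, Tanaka, Okafor, Brennan, Novak, Nguyen, Adeyemi, Petrov.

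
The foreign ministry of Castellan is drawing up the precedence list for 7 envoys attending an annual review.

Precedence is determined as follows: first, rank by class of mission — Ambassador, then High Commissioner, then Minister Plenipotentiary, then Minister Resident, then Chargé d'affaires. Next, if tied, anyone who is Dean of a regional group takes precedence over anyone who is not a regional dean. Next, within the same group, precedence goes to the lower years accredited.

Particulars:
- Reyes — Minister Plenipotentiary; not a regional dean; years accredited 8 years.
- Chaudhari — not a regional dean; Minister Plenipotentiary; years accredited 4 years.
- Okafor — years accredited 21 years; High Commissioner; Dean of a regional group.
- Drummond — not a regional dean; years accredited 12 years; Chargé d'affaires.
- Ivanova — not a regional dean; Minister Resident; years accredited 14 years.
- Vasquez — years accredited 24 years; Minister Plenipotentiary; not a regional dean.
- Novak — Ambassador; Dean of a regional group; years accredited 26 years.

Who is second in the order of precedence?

Okafor

By class of mission: Novak (Ambassador); then Okafor (High Commissioner); then Chaudhari, Reyes and Vasquez (Minister Plenipotentiary); then Ivanova (Minister Resident); then Drummond (Chargé d'affaires).
Chaudhari, Reyes and Vasquez are each not a regional dean, so the next rule applies.
Among Chaudhari, Reyes and Vasquez, by years accredited (lower first): Chaudhari (4 years) before Reyes (8 years) before Vasquez (24 years).
Order: Novak, Okafor, Chaudhari, Reyes, Vasquez, Ivanova, Drummond.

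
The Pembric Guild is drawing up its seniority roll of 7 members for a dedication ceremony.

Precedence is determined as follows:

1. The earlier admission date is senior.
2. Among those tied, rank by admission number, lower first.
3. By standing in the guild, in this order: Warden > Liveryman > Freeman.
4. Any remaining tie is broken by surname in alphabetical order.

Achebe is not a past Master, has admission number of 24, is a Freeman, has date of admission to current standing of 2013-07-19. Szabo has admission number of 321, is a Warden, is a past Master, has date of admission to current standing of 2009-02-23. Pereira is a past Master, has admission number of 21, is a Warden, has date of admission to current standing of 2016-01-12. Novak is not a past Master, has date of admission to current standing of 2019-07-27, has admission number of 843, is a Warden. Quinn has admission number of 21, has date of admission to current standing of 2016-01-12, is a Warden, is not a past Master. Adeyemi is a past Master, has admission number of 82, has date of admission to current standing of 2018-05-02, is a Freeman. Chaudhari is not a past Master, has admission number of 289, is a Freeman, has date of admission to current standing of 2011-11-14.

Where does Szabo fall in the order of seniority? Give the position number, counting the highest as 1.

By date of admission to current standing (earlier first): Szabo (2009-02-23); then Chaudhari (2011-11-14); then Achebe (2013-07-19); then Pereira and Quinn (both 2016-01-12); then Adeyemi (2018-05-02); then Novak (2019-07-27).
Pereira and Quinn both have admission number 21, so the next rule applies.
Pereira and Quinn are each Warden, so the next rule applies.
Among Pereira and Quinn, alphabetically by surname: Pereira before Quinn.
Order: Szabo, Chaudhari, Achebe, Pereira, Quinn, Adeyemi, Novak. So position 1.

1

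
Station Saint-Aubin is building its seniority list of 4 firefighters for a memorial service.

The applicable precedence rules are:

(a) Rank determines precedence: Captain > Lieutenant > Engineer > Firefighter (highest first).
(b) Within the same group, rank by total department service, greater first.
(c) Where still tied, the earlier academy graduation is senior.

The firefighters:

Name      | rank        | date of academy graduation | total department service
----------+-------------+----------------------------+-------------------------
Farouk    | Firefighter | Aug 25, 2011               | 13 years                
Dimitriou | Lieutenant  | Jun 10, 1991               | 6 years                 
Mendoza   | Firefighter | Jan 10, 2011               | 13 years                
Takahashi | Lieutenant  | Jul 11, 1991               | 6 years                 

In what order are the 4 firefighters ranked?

By rank: Dimitriou and Takahashi (Lieutenant); then Mendoza and Farouk (Firefighter).
Dimitriou and Takahashi both have total department service 6 years, so the next rule applies.
Among Dimitriou and Takahashi, by date of academy graduation (earlier first): Dimitriou (Jun 10, 1991) before Takahashi (Jul 11, 1991).
Mendoza and Farouk both have total department service 13 years, so the next rule applies.
Among Mendoza and Farouk, by date of academy graduation (earlier first): Mendoza (Jan 10, 2011) before Farouk (Aug 25, 2011).
Full order: Dimitriou, Takahashi, Mendoza, Farouk.

Dimitriou, Takahashi, Mendoza, Farouk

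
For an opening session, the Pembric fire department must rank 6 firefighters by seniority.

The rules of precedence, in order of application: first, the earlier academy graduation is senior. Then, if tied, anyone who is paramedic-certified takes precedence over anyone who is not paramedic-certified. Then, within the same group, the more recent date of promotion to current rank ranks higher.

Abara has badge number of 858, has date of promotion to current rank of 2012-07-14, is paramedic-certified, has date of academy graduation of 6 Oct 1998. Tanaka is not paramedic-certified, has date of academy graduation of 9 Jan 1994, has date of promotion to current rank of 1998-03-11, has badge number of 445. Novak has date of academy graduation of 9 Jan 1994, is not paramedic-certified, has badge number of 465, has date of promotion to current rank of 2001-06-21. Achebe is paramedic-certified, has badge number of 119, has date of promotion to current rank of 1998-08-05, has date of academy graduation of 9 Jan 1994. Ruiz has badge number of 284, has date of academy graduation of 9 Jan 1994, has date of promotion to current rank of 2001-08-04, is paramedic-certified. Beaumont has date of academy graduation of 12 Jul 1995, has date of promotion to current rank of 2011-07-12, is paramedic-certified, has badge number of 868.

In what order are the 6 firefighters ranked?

Ruiz, Achebe, Novak, Tanaka, Beaumont, Abara

By date of academy graduation (earlier first): Ruiz, Achebe, Novak and Tanaka (each 9 Jan 1994); then Beaumont (12 Jul 1995); then Abara (6 Oct 1998).
Among Ruiz, Achebe, Novak and Tanaka, paramedic-certified before not paramedic-certified: Ruiz and Achebe (paramedic-certified) before Novak and Tanaka (not paramedic-certified).
Among Ruiz and Achebe, by date of promotion to current rank (later first): Ruiz (2001-08-04) before Achebe (1998-08-05).
Among Novak and Tanaka, by date of promotion to current rank (later first): Novak (2001-06-21) before Tanaka (1998-03-11).
Full order: Ruiz, Achebe, Novak, Tanaka, Beaumont, Abara.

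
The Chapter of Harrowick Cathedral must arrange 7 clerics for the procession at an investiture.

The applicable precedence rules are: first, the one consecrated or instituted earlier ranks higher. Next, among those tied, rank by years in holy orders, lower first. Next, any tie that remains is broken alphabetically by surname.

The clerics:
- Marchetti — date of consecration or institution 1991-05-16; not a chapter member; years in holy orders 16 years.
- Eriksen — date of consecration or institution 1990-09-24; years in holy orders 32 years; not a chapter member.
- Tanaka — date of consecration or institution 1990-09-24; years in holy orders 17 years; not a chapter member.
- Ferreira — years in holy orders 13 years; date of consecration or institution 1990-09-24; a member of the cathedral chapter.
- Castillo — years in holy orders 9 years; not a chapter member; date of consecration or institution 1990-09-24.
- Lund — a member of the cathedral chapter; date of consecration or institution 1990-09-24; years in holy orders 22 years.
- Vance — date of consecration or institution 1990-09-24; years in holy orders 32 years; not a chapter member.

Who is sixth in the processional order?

Vance

By date of consecration or institution (earlier first): Castillo, Ferreira, Tanaka, Lund, Eriksen and Vance (each 1990-09-24); then Marchetti (1991-05-16).
Among Castillo, Ferreira, Tanaka, Lund, Eriksen and Vance, by years in holy orders (lower first): Castillo (9 years) before Ferreira (13 years) before Tanaka (17 years) before Lund (22 years) before Eriksen and Vance (32 years).
Among Eriksen and Vance, alphabetically by surname: Eriksen before Vance.
Order: Castillo, Ferreira, Tanaka, Lund, Eriksen, Vance, Marchetti.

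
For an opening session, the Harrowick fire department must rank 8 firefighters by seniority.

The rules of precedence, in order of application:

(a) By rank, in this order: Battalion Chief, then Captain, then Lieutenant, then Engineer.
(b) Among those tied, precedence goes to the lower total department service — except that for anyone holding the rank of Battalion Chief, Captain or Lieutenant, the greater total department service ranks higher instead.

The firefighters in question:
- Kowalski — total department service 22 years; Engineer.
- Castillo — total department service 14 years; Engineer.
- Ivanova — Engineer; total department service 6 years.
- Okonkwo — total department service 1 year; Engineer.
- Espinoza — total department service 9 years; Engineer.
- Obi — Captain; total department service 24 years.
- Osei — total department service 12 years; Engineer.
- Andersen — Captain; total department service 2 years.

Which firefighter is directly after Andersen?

By rank: Obi and Andersen (Captain); then Okonkwo, Ivanova, Espinoza, Osei, Castillo and Kowalski (Engineer).
Among Obi and Andersen, by total department service (higher first) (reversed rule for this group): Obi (24 years) before Andersen (2 years).
Among Okonkwo, Ivanova, Espinoza, Osei, Castillo and Kowalski, by total department service (lower first): Okonkwo (1 year) before Ivanova (6 years) before Espinoza (9 years) before Osei (12 years) before Castillo (14 years) before Kowalski (22 years).
Order: Obi, Andersen, Okonkwo, Ivanova, Espinoza, Osei, Castillo, Kowalski.

Okonkwo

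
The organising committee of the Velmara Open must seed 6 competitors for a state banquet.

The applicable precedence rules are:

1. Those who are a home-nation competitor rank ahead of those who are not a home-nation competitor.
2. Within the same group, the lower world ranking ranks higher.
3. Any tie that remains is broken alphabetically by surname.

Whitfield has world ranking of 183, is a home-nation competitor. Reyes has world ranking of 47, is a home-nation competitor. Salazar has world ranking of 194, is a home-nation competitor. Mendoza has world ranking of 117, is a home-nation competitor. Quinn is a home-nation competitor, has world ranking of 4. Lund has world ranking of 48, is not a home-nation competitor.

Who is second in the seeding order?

Reyes

By the first rule: Quinn, Reyes, Mendoza, Whitfield and Salazar (each a home-nation competitor); then Lund (not a home-nation competitor).
Among Quinn, Reyes, Mendoza, Whitfield and Salazar, by world ranking (lower first): Quinn (4) before Reyes (47) before Mendoza (117) before Whitfield (183) before Salazar (194).
Order: Quinn, Reyes, Mendoza, Whitfield, Salazar, Lund.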